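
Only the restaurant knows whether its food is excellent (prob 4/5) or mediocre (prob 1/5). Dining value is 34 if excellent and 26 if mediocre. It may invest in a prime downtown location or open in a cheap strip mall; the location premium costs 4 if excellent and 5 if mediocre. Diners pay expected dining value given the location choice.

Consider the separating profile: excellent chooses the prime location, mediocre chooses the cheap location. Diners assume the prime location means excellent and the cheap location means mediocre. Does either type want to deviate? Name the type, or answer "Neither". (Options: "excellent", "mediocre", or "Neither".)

The prime location pays 34; the cheap location pays 26.
excellent: assigned the prime location, nets 34 − 4 = 30; deviating to the cheap location nets 26.
mediocre: assigned the cheap location, nets 26; deviating to the prime location nets 34 − 5 = 29.
The mediocre type gains 3 by deviating.

mediocre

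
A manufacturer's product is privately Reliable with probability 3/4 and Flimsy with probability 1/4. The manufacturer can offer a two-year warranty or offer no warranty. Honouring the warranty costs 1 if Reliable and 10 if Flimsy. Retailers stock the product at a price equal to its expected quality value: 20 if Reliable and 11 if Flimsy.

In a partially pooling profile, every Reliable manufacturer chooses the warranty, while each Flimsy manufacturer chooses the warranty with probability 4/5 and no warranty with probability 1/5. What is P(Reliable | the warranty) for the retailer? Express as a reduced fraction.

15/19

P(the warranty) = (3/4)·1 + (1/4)·(4/5) = 19/20.
By Bayes' rule, P(Reliable | the warranty) = (3/4) / (19/20) = 15/19.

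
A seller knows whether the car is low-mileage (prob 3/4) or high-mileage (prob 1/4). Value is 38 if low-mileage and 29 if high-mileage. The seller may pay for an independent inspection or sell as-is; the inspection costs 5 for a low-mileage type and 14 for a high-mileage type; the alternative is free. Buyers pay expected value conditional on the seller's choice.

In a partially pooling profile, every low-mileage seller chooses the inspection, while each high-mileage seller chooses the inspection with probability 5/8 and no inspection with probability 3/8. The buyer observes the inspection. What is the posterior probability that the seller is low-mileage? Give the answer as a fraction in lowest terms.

24/29

P(the inspection) = (3/4)·1 + (1/4)·(5/8) = 29/32.
By Bayes' rule, P(low-mileage | the inspection) = (3/4) / (29/32) = 24/29.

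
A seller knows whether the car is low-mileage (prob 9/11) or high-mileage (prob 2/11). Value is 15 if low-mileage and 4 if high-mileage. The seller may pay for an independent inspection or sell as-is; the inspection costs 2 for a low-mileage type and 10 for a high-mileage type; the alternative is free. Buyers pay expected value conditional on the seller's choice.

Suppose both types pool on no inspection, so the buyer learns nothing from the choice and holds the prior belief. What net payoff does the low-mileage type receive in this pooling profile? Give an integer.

13

Pooled price = 9/11·15 + 2/11·4 = 13.
low-mileage pays no cost for no inspection, so net payoff = 13.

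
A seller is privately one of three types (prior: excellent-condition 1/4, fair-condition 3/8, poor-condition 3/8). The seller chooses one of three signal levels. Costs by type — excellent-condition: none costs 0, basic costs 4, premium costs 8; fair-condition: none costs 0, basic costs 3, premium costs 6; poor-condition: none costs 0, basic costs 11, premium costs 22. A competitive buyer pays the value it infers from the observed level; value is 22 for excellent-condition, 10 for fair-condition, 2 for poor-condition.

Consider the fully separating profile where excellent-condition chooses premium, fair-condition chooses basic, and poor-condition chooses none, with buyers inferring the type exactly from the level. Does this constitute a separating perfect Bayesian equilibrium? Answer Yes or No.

Separating prices: premium → 22, basic → 10, none → 2.
excellent-condition (assigned premium): none: 2 − 0 = 2; basic: 10 − 4 = 6; premium: 22 − 8 = 14. excellent-condition stays.
fair-condition (assigned basic): none: 2 − 0 = 2; basic: 10 − 3 = 7; premium: 22 − 6 = 16. fair-condition prefers premium.
poor-condition (assigned none): none: 2 − 0 = 2; basic: 10 − 11 = -1; premium: 22 − 22 = 0. poor-condition stays.
At least one type deviates; the separating profile fails.

No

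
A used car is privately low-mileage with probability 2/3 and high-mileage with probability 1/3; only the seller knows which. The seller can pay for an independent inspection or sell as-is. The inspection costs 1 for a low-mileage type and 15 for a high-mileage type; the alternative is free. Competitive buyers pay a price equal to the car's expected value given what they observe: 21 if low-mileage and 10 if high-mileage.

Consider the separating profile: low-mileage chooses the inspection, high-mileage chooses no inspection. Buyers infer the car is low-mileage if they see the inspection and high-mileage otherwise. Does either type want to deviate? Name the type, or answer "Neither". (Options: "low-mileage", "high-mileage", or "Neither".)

Neither

The inspection pays 21; no inspection pays 10.
low-mileage: assigned the inspection, nets 21 − 1 = 20; deviating to no inspection nets 10.
high-mileage: assigned no inspection, nets 10; deviating to the inspection nets 21 − 15 = 6.
Both types strictly prefer their assigned action; no profitable deviation.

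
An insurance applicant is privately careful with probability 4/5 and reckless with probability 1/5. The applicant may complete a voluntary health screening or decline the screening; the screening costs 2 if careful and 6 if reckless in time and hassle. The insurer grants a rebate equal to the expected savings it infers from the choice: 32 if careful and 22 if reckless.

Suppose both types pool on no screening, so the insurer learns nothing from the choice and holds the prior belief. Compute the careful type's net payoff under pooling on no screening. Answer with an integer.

Pooled rebate = 4/5·32 + 1/5·22 = 30.
careful pays no cost for no screening, so net payoff = 30.

30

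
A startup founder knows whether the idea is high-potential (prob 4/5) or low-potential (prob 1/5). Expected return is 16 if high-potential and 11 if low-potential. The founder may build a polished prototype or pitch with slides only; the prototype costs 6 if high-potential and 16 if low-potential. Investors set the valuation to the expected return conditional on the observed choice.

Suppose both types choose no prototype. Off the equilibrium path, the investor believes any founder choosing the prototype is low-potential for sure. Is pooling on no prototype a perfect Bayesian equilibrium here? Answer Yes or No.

On path, the investor holds the prior and pays 4/5·16 + 1/5·11 = 15. Off path (the prototype), believing low-potential, it pays 11.
high-potential: no prototype nets 15; the prototype nets 11 − 6 = 5. high-potential stays.
low-potential: no prototype nets 15; the prototype nets 11 − 16 = -5. low-potential stays.
No type deviates, so pooling is sustained.

Yes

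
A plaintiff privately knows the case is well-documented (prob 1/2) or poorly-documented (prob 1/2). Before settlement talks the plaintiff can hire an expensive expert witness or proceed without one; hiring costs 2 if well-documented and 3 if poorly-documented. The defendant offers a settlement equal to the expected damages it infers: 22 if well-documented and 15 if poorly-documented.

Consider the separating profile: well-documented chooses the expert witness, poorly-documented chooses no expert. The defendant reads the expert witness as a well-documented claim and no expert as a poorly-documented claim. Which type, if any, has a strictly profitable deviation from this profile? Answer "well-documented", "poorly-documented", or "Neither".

The expert witness pays 22; no expert pays 15.
well-documented: assigned the expert witness, nets 22 − 2 = 20; deviating to no expert nets 15.
poorly-documented: assigned no expert, nets 15; deviating to the expert witness nets 22 − 3 = 19.
The poorly-documented type gains 4 by deviating.

poorly-documented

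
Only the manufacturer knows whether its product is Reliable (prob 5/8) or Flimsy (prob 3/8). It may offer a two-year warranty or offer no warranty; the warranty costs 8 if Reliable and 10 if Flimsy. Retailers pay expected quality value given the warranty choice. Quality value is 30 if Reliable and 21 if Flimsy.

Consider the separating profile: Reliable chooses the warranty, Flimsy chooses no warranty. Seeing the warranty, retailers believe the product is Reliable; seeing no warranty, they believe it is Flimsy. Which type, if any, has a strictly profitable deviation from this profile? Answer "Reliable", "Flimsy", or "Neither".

The warranty pays 30; no warranty pays 21.
Reliable: assigned the warranty, nets 30 − 8 = 22; deviating to no warranty nets 21.
Flimsy: assigned no warranty, nets 21; deviating to the warranty nets 30 − 10 = 20.
Both types strictly prefer their assigned action; no profitable deviation.

Neither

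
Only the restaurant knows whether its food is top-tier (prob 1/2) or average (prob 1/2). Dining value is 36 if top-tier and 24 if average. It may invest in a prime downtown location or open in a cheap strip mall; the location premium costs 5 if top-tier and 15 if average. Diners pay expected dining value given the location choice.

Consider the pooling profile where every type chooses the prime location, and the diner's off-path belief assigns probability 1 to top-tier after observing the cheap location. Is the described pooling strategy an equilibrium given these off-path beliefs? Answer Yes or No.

No

On path, the diner holds the prior and pays 1/2·36 + 1/2·24 = 30. Off path (the cheap location), believing top-tier, it pays 36.
top-tier: the prime location nets 30 − 5 = 25; the cheap location nets 36. top-tier would deviate.
average: the prime location nets 30 − 15 = 15; the cheap location nets 36. average would deviate.
A type deviates, so pooling fails.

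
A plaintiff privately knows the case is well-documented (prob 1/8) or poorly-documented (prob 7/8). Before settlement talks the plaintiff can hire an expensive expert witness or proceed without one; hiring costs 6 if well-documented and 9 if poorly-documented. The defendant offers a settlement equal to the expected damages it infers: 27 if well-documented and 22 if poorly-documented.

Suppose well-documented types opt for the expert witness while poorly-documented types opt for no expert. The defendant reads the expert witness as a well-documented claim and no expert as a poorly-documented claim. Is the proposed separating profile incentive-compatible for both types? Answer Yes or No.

No

Under these beliefs, the expert witness earns settlement 27 and no expert earns settlement 22.
well-documented: the expert witness nets 27 − 6 = 21; no expert nets 22. well-documented would deviate to no expert.
poorly-documented: the expert witness nets 27 − 9 = 18; no expert nets 22. poorly-documented prefers no expert.
well-documented has a profitable deviation, so the profile is not an equilibrium.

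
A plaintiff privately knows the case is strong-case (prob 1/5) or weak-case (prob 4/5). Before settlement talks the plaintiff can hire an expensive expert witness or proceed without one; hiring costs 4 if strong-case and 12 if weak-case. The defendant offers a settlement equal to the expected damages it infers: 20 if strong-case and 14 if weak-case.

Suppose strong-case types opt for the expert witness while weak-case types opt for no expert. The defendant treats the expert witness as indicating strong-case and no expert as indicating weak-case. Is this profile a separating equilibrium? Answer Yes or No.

Yes

Under these beliefs, the expert witness earns settlement 20 and no expert earns settlement 14.
strong-case: the expert witness nets 20 − 4 = 16; no expert nets 14. strong-case prefers the expert witness.
weak-case: the expert witness nets 20 − 12 = 8; no expert nets 14. weak-case prefers no expert.
Neither type deviates, so the separating profile is an equilibrium.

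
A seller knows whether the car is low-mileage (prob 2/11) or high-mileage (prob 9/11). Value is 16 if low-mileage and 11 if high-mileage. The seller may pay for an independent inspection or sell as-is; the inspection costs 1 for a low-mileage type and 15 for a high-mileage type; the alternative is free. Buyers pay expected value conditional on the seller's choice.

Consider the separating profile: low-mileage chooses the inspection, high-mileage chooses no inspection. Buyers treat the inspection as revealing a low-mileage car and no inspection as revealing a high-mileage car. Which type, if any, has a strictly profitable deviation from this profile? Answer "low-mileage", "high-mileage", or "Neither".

Neither

The inspection pays 16; no inspection pays 11.
low-mileage: assigned the inspection, nets 16 − 1 = 15; deviating to no inspection nets 11.
high-mileage: assigned no inspection, nets 11; deviating to the inspection nets 16 − 15 = 1.
Both types strictly prefer their assigned action; no profitable deviation.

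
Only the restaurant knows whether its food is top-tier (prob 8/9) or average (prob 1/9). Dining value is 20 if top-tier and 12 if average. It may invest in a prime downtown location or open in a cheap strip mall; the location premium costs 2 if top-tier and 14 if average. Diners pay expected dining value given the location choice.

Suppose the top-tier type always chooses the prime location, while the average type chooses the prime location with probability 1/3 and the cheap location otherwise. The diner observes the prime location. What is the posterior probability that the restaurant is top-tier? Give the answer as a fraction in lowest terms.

P(the prime location) = (8/9)·1 + (1/9)·(1/3) = 25/27.
By Bayes' rule, P(top-tier | the prime location) = (8/9) / (25/27) = 24/25.

24/25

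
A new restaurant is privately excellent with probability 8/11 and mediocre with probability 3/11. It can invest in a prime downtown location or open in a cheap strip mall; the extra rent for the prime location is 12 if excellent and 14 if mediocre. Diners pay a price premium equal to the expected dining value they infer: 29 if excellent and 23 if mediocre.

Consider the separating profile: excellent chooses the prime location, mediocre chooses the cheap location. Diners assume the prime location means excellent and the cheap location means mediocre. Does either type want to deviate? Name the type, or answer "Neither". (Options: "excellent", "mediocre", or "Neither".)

excellent

The prime location pays 29; the cheap location pays 23.
excellent: assigned the prime location, nets 29 − 12 = 17; deviating to the cheap location nets 23.
mediocre: assigned the cheap location, nets 23; deviating to the prime location nets 29 − 14 = 15.
The excellent type gains 6 by deviating.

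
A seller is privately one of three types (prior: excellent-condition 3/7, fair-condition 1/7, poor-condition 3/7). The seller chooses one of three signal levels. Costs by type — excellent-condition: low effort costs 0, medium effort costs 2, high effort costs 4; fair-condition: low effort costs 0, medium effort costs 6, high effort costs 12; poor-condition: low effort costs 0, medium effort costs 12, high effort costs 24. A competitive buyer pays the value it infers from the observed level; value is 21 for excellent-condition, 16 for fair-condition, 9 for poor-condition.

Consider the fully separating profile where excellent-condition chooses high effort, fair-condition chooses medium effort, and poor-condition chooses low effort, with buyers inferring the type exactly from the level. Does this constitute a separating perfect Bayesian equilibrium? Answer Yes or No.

Yes

Separating prices: high effort → 21, medium effort → 16, low effort → 9.
excellent-condition (assigned high effort): low effort: 9 − 0 = 9; medium effort: 16 − 2 = 14; high effort: 21 − 4 = 17. excellent-condition stays.
fair-condition (assigned medium effort): low effort: 9 − 0 = 9; medium effort: 16 − 6 = 10; high effort: 21 − 12 = 9. fair-condition stays.
poor-condition (assigned low effort): low effort: 9 − 0 = 9; medium effort: 16 − 12 = 4; high effort: 21 − 24 = -3. poor-condition stays.
Every type prefers its assigned level; separation holds.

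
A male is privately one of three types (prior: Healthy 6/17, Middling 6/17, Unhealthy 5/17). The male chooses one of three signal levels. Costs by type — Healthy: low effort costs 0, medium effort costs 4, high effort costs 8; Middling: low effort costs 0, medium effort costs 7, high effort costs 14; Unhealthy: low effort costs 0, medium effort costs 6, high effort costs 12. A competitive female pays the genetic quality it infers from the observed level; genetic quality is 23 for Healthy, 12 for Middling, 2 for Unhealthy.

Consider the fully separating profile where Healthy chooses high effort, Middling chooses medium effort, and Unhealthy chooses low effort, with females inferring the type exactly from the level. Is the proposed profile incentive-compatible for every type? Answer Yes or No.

No

Separating mating payoffs: high effort → 23, medium effort → 12, low effort → 2.
Healthy (assigned high effort): low effort: 2 − 0 = 2; medium effort: 12 − 4 = 8; high effort: 23 − 8 = 15. Healthy stays.
Middling (assigned medium effort): low effort: 2 − 0 = 2; medium effort: 12 − 7 = 5; high effort: 23 − 14 = 9. Middling prefers high effort.
Unhealthy (assigned low effort): low effort: 2 − 0 = 2; medium effort: 12 − 6 = 6; high effort: 23 − 12 = 11. Unhealthy prefers high effort.
At least one type deviates; the separating profile fails.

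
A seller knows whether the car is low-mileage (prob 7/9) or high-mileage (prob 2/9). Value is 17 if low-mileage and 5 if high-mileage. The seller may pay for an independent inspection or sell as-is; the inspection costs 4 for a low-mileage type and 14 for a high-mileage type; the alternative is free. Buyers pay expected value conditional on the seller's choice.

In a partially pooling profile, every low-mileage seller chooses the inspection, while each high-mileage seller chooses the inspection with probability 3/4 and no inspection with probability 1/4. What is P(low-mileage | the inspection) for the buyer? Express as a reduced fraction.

14/17

P(the inspection) = (7/9)·1 + (2/9)·(3/4) = 17/18.
By Bayes' rule, P(low-mileage | the inspection) = (7/9) / (17/18) = 14/17.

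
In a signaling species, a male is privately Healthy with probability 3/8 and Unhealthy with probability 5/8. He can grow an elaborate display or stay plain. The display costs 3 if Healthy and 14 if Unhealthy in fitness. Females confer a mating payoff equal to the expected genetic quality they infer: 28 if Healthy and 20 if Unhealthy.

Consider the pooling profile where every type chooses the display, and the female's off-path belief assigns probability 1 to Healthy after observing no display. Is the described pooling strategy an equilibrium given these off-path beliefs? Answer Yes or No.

On path, the female holds the prior and pays 3/8·28 + 5/8·20 = 23. Off path (no display), believing Healthy, it pays 28.
Healthy: the display nets 23 − 3 = 20; no display nets 28. Healthy would deviate.
Unhealthy: the display nets 23 − 14 = 9; no display nets 28. Unhealthy would deviate.
A type deviates, so pooling fails.

No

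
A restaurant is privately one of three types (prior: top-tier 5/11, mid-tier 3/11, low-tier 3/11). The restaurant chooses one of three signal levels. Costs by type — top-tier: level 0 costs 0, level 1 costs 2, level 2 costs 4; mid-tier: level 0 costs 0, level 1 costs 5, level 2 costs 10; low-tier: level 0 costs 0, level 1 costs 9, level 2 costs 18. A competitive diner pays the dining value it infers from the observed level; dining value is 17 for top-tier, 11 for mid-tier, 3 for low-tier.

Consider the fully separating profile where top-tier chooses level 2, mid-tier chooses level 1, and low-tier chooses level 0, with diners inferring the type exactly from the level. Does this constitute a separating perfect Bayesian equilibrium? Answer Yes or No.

No

Separating price premiums: level 2 → 17, level 1 → 11, level 0 → 3.
top-tier (assigned level 2): level 0: 3 − 0 = 3; level 1: 11 − 2 = 9; level 2: 17 − 4 = 13. top-tier stays.
mid-tier (assigned level 1): level 0: 3 − 0 = 3; level 1: 11 − 5 = 6; level 2: 17 − 10 = 7. mid-tier prefers level 2.
low-tier (assigned level 0): level 0: 3 − 0 = 3; level 1: 11 − 9 = 2; level 2: 17 − 18 = -1. low-tier stays.
At least one type deviates; the separating profile fails.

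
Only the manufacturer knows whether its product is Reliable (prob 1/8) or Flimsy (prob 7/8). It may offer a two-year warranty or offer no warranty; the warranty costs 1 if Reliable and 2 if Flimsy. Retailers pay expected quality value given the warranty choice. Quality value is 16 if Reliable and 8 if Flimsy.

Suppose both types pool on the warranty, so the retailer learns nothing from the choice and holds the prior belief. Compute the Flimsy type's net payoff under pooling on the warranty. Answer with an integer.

Pooled price = 1/8·16 + 7/8·8 = 9.
Flimsy pays cost 2 for the warranty, so net payoff = 9 − 2 = 7.

7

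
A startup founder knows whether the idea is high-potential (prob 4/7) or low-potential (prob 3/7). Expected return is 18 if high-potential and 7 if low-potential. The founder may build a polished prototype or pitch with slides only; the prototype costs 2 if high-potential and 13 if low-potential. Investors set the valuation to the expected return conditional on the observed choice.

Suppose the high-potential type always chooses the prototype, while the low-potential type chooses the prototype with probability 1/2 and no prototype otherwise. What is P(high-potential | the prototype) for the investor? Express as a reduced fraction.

8/11

P(the prototype) = (4/7)·1 + (3/7)·(1/2) = 11/14.
By Bayes' rule, P(high-potential | the prototype) = (4/7) / (11/14) = 8/11.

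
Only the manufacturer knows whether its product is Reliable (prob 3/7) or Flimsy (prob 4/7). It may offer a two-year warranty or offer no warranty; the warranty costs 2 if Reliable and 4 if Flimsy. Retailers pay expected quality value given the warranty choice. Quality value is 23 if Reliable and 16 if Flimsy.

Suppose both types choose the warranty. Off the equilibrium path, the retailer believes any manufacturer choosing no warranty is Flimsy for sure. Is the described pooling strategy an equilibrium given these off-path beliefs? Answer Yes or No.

No

On path, the retailer holds the prior and pays 3/7·23 + 4/7·16 = 19. Off path (no warranty), believing Flimsy, it pays 16.
Reliable: the warranty nets 19 − 2 = 17; no warranty nets 16. Reliable stays.
Flimsy: the warranty nets 19 − 4 = 15; no warranty nets 16. Flimsy would deviate.
A type deviates, so pooling fails.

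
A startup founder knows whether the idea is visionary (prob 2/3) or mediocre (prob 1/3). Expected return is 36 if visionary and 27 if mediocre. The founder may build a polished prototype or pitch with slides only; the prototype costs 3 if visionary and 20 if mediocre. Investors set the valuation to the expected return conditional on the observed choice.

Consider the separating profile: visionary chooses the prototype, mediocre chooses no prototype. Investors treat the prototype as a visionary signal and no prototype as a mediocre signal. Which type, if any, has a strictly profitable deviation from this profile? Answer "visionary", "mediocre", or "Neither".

The prototype pays 36; no prototype pays 27.
visionary: assigned the prototype, nets 36 − 3 = 33; deviating to no prototype nets 27.
mediocre: assigned no prototype, nets 27; deviating to the prototype nets 36 − 20 = 16.
Both types strictly prefer their assigned action; no profitable deviation.

Neither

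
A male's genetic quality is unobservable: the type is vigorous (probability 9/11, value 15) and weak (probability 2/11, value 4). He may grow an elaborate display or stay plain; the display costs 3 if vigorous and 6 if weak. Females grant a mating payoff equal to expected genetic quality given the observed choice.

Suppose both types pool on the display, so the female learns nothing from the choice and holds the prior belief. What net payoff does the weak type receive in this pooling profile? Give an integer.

7

Pooled mating payoff = 9/11·15 + 2/11·4 = 13.
weak pays cost 6 for the display, so net payoff = 13 − 6 = 7.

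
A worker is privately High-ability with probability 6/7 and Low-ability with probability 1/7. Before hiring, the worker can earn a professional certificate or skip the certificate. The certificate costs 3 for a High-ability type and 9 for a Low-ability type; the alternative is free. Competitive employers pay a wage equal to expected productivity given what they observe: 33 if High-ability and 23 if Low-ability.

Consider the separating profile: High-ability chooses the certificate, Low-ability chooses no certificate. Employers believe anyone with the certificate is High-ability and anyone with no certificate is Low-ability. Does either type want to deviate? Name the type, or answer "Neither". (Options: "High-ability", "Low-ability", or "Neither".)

The certificate pays 33; no certificate pays 23.
High-ability: assigned the certificate, nets 33 − 3 = 30; deviating to no certificate nets 23.
Low-ability: assigned no certificate, nets 23; deviating to the certificate nets 33 − 9 = 24.
The Low-ability type gains 1 by deviating.

Low-ability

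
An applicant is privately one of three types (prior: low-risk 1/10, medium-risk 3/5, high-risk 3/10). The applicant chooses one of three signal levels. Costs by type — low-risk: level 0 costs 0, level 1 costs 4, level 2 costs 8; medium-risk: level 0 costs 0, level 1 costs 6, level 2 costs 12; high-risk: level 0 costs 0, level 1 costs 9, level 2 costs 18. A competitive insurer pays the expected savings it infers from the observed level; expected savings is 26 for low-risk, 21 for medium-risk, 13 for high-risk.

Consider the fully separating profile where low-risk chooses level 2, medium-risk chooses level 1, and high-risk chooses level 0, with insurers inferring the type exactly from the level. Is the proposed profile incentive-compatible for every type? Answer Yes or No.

Yes

Separating rebates: level 2 → 26, level 1 → 21, level 0 → 13.
low-risk (assigned level 2): level 0: 13 − 0 = 13; level 1: 21 − 4 = 17; level 2: 26 − 8 = 18. low-risk stays.
medium-risk (assigned level 1): level 0: 13 − 0 = 13; level 1: 21 − 6 = 15; level 2: 26 − 12 = 14. medium-risk stays.
high-risk (assigned level 0): level 0: 13 − 0 = 13; level 1: 21 − 9 = 12; level 2: 26 − 18 = 8. high-risk stays.
Every type prefers its assigned level; separation holds.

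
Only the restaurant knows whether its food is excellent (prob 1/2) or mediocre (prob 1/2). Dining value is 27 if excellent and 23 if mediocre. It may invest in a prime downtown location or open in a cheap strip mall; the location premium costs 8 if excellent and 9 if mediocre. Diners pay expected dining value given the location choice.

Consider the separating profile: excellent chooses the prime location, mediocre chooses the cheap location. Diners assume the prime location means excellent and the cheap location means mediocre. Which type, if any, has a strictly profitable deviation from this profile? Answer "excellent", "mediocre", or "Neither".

excellent

The prime location pays 27; the cheap location pays 23.
excellent: assigned the prime location, nets 27 − 8 = 19; deviating to the cheap location nets 23.
mediocre: assigned the cheap location, nets 23; deviating to the prime location nets 27 − 9 = 18.
The excellent type gains 4 by deviating.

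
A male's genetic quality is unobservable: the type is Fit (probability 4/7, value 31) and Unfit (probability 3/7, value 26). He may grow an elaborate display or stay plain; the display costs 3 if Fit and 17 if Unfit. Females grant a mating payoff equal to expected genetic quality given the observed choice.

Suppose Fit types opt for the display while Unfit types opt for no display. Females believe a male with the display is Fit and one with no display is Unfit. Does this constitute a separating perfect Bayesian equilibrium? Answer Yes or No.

Under these beliefs, the display earns mating payoff 31 and no display earns mating payoff 26.
Fit: the display nets 31 − 3 = 28; no display nets 26. Fit prefers the display.
Unfit: the display nets 31 − 17 = 14; no display nets 26. Unfit prefers no display.
Neither type deviates, so the separating profile is an equilibrium.

Yes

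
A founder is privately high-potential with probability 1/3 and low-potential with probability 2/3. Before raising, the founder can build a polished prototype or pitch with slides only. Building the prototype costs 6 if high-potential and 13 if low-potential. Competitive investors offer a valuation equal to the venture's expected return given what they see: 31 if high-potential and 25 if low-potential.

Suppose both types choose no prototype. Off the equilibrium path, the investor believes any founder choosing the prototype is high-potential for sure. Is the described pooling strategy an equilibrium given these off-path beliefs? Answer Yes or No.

Yes

On path, the investor holds the prior and pays 1/3·31 + 2/3·25 = 27. Off path (the prototype), believing high-potential, it pays 31.
high-potential: no prototype nets 27; the prototype nets 31 − 6 = 25. high-potential stays.
low-potential: no prototype nets 27; the prototype nets 31 − 13 = 18. low-potential stays.
No type deviates, so pooling is sustained.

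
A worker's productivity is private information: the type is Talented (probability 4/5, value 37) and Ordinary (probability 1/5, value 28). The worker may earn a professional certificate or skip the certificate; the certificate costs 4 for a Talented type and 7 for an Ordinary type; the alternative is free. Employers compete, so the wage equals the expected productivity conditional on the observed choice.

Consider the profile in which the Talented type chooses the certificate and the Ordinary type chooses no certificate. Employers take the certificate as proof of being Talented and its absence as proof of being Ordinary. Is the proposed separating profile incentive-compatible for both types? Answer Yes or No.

Under these beliefs, the certificate earns wage 37 and no certificate earns wage 28.
Talented: the certificate nets 37 − 4 = 33; no certificate nets 28. Talented prefers the certificate.
Ordinary: the certificate nets 37 − 7 = 30; no certificate nets 28. Ordinary would deviate to the certificate.
Ordinary has a profitable deviation, so the profile is not an equilibrium.

No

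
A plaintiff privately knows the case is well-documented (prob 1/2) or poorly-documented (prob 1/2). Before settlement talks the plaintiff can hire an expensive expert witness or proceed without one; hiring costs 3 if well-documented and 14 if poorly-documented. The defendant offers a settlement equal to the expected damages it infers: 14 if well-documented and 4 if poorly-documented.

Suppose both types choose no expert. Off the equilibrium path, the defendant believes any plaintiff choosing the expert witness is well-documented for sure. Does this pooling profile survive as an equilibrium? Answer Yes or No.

On path, the defendant holds the prior and pays 1/2·14 + 1/2·4 = 9. Off path (the expert witness), believing well-documented, it pays 14.
well-documented: no expert nets 9; the expert witness nets 14 − 3 = 11. well-documented would deviate.
poorly-documented: no expert nets 9; the expert witness nets 14 − 14 = 0. poorly-documented stays.
A type deviates, so pooling fails.

No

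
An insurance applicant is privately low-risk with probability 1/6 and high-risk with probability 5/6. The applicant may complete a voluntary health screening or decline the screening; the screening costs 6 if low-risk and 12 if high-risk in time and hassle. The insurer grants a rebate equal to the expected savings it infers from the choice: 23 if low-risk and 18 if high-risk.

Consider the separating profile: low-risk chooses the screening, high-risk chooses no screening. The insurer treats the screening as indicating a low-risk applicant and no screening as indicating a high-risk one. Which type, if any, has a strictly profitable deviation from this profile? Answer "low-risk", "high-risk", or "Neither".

The screening pays 23; no screening pays 18.
low-risk: assigned the screening, nets 23 − 6 = 17; deviating to no screening nets 18.
high-risk: assigned no screening, nets 18; deviating to the screening nets 23 − 12 = 11.
The low-risk type gains 1 by deviating.

low-risk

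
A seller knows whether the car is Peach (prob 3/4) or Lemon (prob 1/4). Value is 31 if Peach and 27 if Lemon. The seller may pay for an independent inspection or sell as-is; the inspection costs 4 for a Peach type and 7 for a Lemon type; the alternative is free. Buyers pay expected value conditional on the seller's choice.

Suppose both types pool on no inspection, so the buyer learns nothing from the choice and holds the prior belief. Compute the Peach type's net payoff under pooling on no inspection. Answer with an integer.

Pooled price = 3/4·31 + 1/4·27 = 30.
Peach pays no cost for no inspection, so net payoff = 30.

30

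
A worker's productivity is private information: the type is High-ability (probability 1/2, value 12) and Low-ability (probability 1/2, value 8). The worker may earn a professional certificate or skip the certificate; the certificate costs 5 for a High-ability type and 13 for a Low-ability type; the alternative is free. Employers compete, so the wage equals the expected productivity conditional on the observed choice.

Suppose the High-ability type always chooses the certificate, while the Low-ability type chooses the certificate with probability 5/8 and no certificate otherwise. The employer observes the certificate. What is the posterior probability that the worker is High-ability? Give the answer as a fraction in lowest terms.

P(the certificate) = (1/2)·1 + (1/2)·(5/8) = 13/16.
By Bayes' rule, P(High-ability | the certificate) = (1/2) / (13/16) = 8/13.

8/13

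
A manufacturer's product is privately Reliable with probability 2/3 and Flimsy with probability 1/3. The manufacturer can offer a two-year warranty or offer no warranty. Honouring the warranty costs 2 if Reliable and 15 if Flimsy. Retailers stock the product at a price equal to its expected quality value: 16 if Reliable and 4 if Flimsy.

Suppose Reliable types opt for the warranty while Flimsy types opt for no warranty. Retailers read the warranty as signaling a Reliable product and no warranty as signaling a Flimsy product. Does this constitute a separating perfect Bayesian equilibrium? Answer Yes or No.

Yes

Under these beliefs, the warranty earns price 16 and no warranty earns price 4.
Reliable: the warranty nets 16 − 2 = 14; no warranty nets 4. Reliable prefers the warranty.
Flimsy: the warranty nets 16 − 15 = 1; no warranty nets 4. Flimsy prefers no warranty.
Neither type deviates, so the separating profile is an equilibrium.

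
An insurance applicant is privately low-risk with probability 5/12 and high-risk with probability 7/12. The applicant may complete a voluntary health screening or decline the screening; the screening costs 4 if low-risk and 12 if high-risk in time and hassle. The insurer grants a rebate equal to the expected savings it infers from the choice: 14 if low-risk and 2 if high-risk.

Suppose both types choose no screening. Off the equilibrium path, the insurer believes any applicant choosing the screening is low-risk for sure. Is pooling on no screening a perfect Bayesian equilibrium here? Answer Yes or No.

On path, the insurer holds the prior and pays 5/12·14 + 7/12·2 = 7. Off path (the screening), believing low-risk, it pays 14.
low-risk: no screening nets 7; the screening nets 14 − 4 = 10. low-risk would deviate.
high-risk: no screening nets 7; the screening nets 14 − 12 = 2. high-risk stays.
A type deviates, so pooling fails.

No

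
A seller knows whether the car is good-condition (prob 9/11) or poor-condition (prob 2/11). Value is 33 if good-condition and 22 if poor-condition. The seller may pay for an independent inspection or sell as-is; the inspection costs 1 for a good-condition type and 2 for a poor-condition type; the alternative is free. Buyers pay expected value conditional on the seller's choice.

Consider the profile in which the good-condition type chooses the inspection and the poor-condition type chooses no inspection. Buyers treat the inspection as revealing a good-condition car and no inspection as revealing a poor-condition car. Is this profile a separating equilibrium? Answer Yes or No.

No

Under these beliefs, the inspection earns price 33 and no inspection earns price 22.
good-condition: the inspection nets 33 − 1 = 32; no inspection nets 22. good-condition prefers the inspection.
poor-condition: the inspection nets 33 − 2 = 31; no inspection nets 22. poor-condition would deviate to the inspection.
poor-condition has a profitable deviation, so the profile is not an equilibrium.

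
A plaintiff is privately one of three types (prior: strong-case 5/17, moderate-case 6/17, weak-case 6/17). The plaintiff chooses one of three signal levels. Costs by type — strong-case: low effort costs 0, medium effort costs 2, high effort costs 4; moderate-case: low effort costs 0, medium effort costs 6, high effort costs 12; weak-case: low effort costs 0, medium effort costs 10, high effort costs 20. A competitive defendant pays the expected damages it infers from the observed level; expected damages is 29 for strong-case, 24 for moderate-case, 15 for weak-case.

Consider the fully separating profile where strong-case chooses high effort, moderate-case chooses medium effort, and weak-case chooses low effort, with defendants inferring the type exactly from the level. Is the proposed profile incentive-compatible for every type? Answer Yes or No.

Yes

Separating settlements: high effort → 29, medium effort → 24, low effort → 15.
strong-case (assigned high effort): low effort: 15 − 0 = 15; medium effort: 24 − 2 = 22; high effort: 29 − 4 = 25. strong-case stays.
moderate-case (assigned medium effort): low effort: 15 − 0 = 15; medium effort: 24 − 6 = 18; high effort: 29 − 12 = 17. moderate-case stays.
weak-case (assigned low effort): low effort: 15 − 0 = 15; medium effort: 24 − 10 = 14; high effort: 29 − 20 = 9. weak-case stays.
Every type prefers its assigned level; separation holds.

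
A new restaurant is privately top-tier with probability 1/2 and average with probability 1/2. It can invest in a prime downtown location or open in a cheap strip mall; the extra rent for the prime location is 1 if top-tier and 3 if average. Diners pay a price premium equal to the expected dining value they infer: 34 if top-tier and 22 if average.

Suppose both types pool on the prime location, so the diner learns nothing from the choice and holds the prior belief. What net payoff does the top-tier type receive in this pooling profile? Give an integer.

Pooled price premium = 1/2·34 + 1/2·22 = 28.
top-tier pays cost 1 for the prime location, so net payoff = 28 − 1 = 27.

27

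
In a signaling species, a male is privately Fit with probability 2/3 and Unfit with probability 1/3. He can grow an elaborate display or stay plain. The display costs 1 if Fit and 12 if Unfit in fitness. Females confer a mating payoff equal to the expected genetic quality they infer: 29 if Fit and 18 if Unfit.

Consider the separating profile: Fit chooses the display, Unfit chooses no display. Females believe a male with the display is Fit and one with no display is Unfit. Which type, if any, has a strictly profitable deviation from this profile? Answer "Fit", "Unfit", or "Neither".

The display pays 29; no display pays 18.
Fit: assigned the display, nets 29 − 1 = 28; deviating to no display nets 18.
Unfit: assigned no display, nets 18; deviating to the display nets 29 − 12 = 17.
Both types strictly prefer their assigned action; no profitable deviation.

Neither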